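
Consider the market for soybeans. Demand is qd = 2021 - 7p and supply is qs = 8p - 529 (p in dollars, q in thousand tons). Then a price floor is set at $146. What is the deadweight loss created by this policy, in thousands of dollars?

Without the control the market clears where 2021 - 7p = 8p - 529, i.e. p* = 170 and q* = 831.
Since 146 is below p* = 170, the floor does not bind and the free-market outcome prevails.
Since the control does not bind, no trades are prevented and deadweight loss is zero.

0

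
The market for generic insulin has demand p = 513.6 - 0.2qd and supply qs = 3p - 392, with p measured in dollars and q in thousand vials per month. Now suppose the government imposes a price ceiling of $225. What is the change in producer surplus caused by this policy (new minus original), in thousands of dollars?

Rearranging demand gives qd = 2568 - 5p. Without the control the market clears where 2568 - 5p = 3p - 392, i.e. p* = 370 and q* = 718.
Because the ceiling (225) lies below the market-clearing price, it is binding.
At p = 225: qd = 2568 - 5·225 = 1443 and qs = 3·225 - 392 = 283.
Producer surplus without the control is ½ · (370 - 392/3) · 718 = 257762/3.
With the ceiling, producers sell 283 units at 225, so PS = ½ · (225 - 392/3) · 283 = 80089/6.
Change in producer surplus = 80089/6 - 257762/3 = -72572.5.

-72572.5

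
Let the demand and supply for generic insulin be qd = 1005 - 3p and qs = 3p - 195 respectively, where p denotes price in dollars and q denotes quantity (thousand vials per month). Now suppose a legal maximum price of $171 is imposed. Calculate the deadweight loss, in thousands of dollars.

2523

Setting quantity demanded equal to quantity supplied, 1005 - 3p = 3p - 195, gives p* = 200 and q* = 405.
Since 171 < 200, the ceiling is binding.
At p = 171: qd = 1005 - 3·171 = 492 and qs = 3·171 - 195 = 318.
Quantity traded falls to 318. At q = 318 the demand price is (1005 - 318)/3 = 229 and the supply price is (195 + 318)/3 = 171.
Deadweight loss = ½ · (229 - 171) · (405 - 318) = ½ · 58 · 87 = 2523.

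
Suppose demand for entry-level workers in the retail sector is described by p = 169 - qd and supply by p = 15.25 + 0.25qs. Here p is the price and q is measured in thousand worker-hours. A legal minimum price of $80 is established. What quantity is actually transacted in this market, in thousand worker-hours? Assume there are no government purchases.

89

Rearranging demand gives qd = 169 - p; rearranging supply gives qs = 4p - 61. Without the control the market clears where 169 - p = 4p - 61, i.e. p* = 46 and q* = 123.
Because the floor (80) lies above the market-clearing price, it is binding.
At p = 80: qd = 169 - 80 = 89 and qs = 4·80 - 61 = 259.
The quantity actually transacted is the short side, demand: 89.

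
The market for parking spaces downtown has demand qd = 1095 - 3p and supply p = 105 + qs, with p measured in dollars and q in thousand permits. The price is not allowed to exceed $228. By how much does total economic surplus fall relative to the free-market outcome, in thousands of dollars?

Rearranging supply gives qs = p - 105. Setting quantity demanded equal to quantity supplied, 1095 - 3p = p - 105, gives p* = 300 and q* = 195.
Because the ceiling (228) lies below the market-clearing price, it is binding.
At p = 228: qd = 1095 - 3·228 = 411 and qs = 228 - 105 = 123.
Quantity traded falls to 123. At q = 123 the demand price is (1095 - 123)/3 = 324 and the supply price is 105 + 123 = 228.
Deadweight loss = ½ · (324 - 228) · (195 - 123) = ½ · 96 · 72 = 3456.

3456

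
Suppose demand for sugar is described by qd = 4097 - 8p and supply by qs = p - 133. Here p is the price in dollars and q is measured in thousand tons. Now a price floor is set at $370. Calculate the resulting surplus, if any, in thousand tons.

Equilibrium: 4097 - 8p = p - 133, so 4230 = 9p and p* = 470, q* = 337.
The floor of 370 is below the equilibrium price 470, so it is not binding; the market clears at p* = 470, q* = 337.
Since the control does not bind, there is no surplus.

0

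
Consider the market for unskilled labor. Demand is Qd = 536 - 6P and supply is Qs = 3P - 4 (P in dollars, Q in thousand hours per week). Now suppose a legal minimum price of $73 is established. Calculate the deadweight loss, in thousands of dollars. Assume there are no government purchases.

In a free market, 536 - 6P = 3P - 4 gives the equilibrium P* = 60, Q* = 176.
The floor of 73 is above the equilibrium price 60, so it binds.
At P = 73: Qd = 536 - 6·73 = 98 and Qs = 3·73 - 4 = 215.
Quantity traded falls to 98. At Q = 98 the demand price is (536 - 98)/6 = 73 and the supply price is (4 + 98)/3 = 34.
Deadweight loss = ½ · (73 - 34) · (176 - 98) = ½ · 39 · 78 = 1521.

1521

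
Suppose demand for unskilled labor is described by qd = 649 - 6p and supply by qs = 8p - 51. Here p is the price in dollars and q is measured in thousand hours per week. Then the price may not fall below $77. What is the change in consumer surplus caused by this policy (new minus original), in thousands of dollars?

In a free market, 649 - 6p = 8p - 51 gives the equilibrium p* = 50, q* = 349.
Since 77 > 50, the floor is binding.
At p = 77: qd = 649 - 6·77 = 187 and qs = 8·77 - 51 = 565.
Consumer surplus without the control is ½ · (649/6 - 50) · 349 = 121801/12.
With the floor, consumers buy 187 units at 77, so CS = ½ · (649/6 - 77) · 187 = 34969/12.
Change in consumer surplus = 34969/12 - 121801/12 = -7236.

-7236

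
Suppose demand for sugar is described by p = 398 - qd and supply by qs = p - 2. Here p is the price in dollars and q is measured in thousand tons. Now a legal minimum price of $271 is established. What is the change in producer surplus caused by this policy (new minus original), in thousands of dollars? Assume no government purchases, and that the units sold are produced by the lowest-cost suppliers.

6496.5

Rearranging demand gives qd = 398 - p. Without the control the market clears where 398 - p = p - 2, i.e. p* = 200 and q* = 198.
Because the floor (271) lies above the market-clearing price, it is binding.
At p = 271: qd = 398 - 271 = 127 and qs = 271 - 2 = 269.
Producer surplus without the control is ½ · (200 - 2) · 198 = 19602.
With the floor, 127 units are sold at 271. The supply price at q = 127 is 129, so PS = ½ · [(271 - 2) + (271 - 129)] · 127 = 26098.5.
Change in producer surplus = 26098.5 - 19602 = 6496.5.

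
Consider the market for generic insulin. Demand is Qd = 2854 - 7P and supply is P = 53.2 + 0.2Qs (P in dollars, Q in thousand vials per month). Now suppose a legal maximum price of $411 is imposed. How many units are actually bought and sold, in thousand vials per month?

Rearranging supply gives Qs = 5P - 266. In a free market, 2854 - 7P = 5P - 266 gives the equilibrium P* = 260, Q* = 1034.
The ceiling of 411 is above the equilibrium price 260, so it is not binding; the market clears at P* = 260, Q* = 1034.

1034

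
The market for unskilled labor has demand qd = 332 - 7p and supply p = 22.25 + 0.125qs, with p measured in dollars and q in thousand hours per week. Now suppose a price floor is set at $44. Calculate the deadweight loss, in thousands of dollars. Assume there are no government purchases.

656.25

Rearranging supply gives qs = 8p - 178. Without the control the market clears where 332 - 7p = 8p - 178, i.e. p* = 34 and q* = 94.
Because the floor (44) lies above the market-clearing price, it is binding.
At p = 44: qd = 332 - 7·44 = 24 and qs = 8·44 - 178 = 174.
Quantity traded falls to 24. At q = 24 the demand price is (332 - 24)/7 = 44 and the supply price is (178 + 24)/8 = 25.25.
Deadweight loss = ½ · (44 - 25.25) · (94 - 24) = ½ · 18.75 · 70 = 656.25.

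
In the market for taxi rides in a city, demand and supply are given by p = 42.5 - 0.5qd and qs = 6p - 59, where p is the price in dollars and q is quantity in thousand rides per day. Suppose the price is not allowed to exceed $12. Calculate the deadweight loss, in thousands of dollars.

432

Rearranging demand gives qd = 85 - 2p. Equilibrium: 85 - 2p = 6p - 59, so 144 = 8p and p* = 18, q* = 49.
Since 12 < 18, the ceiling is binding.
At p = 12: qd = 85 - 2·12 = 61 and qs = 6·12 - 59 = 13.
Quantity traded falls to 13. At q = 13 the demand price is (85 - 13)/2 = 36 and the supply price is (59 + 13)/6 = 12.
Deadweight loss = ½ · (36 - 12) · (49 - 13) = ½ · 24 · 36 = 432.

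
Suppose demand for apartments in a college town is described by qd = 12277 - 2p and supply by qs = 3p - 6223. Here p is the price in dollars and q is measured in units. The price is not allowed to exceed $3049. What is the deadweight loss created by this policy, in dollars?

Without the control the market clears where 12277 - 2p = 3p - 6223, i.e. p* = 3700 and q* = 4877.
The ceiling of 3049 is below the equilibrium price 3700, so it binds.
At p = 3049: qd = 12277 - 2·3049 = 6179 and qs = 3·3049 - 6223 = 2924.
Quantity traded falls to 2924. At q = 2924 the demand price is (12277 - 2924)/2 = 4676.5 and the supply price is (6223 + 2924)/3 = 3049.
Deadweight loss = ½ · (4676.5 - 3049) · (4877 - 2924) = ½ · 1627.5 · 1953 = 1589253.75.

1589253.75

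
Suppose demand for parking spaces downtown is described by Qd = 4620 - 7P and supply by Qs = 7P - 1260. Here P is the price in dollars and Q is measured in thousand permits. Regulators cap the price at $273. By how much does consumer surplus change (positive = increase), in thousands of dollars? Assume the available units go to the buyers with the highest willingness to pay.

20065.5

Without the control the market clears where 4620 - 7P = 7P - 1260, i.e. P* = 420 and Q* = 1680.
Because the ceiling (273) lies below the market-clearing price, it is binding.
At P = 273: Qd = 4620 - 7·273 = 2709 and Qs = 7·273 - 1260 = 651.
Consumer surplus without the control is ½ · (660 - 420) · 1680 = 201600.
With the ceiling, 651 units are sold at 273 (assume they go to the highest-value buyers). The demand price at Q = 651 is 567, so CS = ½ · [(660 - 273) + (567 - 273)] · 651 = 221665.5.
Change in consumer surplus = 221665.5 - 201600 = 20065.5.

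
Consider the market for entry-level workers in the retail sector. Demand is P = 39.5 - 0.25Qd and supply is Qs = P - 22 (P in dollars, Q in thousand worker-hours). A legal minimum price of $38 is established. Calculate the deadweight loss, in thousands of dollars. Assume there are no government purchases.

40

Rearranging demand gives Qd = 158 - 4P. In a free market, 158 - 4P = P - 22 gives the equilibrium P* = 36, Q* = 14.
Because the floor (38) lies above the market-clearing price, it is binding.
At P = 38: Qd = 158 - 4·38 = 6 and Qs = 38 - 22 = 16.
Quantity traded falls to 6. At Q = 6 the demand price is (158 - 6)/4 = 38 and the supply price is 22 + 6 = 28.
Deadweight loss = ½ · (38 - 28) · (14 - 6) = ½ · 10 · 8 = 40.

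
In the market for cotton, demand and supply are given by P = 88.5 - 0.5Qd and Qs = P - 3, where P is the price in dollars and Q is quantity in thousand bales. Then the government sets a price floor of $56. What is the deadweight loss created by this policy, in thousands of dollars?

Rearranging demand gives Qd = 177 - 2P. Without the control the market clears where 177 - 2P = P - 3, i.e. P* = 60 and Q* = 57.
The floor of 56 is below the equilibrium price 60, so it is not binding; the market clears at P* = 60, Q* = 57.
Since the control does not bind, no trades are prevented and deadweight loss is zero.

0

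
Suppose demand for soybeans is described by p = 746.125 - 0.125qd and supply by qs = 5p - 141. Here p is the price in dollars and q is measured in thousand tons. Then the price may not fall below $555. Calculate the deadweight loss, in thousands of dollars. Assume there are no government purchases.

75140

Rearranging demand gives qd = 5969 - 8p. Setting quantity demanded equal to quantity supplied, 5969 - 8p = 5p - 141, gives p* = 470 and q* = 2209.
Since 555 > 470, the floor is binding.
At p = 555: qd = 5969 - 8·555 = 1529 and qs = 5·555 - 141 = 2634.
Quantity traded falls to 1529. At q = 1529 the demand price is (5969 - 1529)/8 = 555 and the supply price is (141 + 1529)/5 = 334.
Deadweight loss = ½ · (555 - 334) · (2209 - 1529) = ½ · 221 · 680 = 75140.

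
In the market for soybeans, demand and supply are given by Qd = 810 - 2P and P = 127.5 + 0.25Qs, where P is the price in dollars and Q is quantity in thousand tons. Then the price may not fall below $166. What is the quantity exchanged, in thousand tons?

370

Rearranging supply gives Qs = 4P - 510. Equilibrium: 810 - 2P = 4P - 510, so 1320 = 6P and P* = 220, Q* = 370.
The floor of 166 is below the equilibrium price 220, so it is not binding; the market clears at P* = 220, Q* = 370.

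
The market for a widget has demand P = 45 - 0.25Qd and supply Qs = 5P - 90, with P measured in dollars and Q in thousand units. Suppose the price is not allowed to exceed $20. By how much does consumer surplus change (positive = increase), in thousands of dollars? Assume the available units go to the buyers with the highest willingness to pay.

-212.5

Rearranging demand gives Qd = 180 - 4P. Setting quantity demanded equal to quantity supplied, 180 - 4P = 5P - 90, gives P* = 30 and Q* = 60.
Because the ceiling (20) lies below the market-clearing price, it is binding.
At P = 20: Qd = 180 - 4·20 = 100 and Qs = 5·20 - 90 = 10.
Consumer surplus without the control is ½ · (45 - 30) · 60 = 450.
With the ceiling, 10 units are sold at 20 (assume they go to the highest-value buyers). The demand price at Q = 10 is 42.5, so CS = ½ · [(45 - 20) + (42.5 - 20)] · 10 = 237.5.
Change in consumer surplus = 237.5 - 450 = -212.5.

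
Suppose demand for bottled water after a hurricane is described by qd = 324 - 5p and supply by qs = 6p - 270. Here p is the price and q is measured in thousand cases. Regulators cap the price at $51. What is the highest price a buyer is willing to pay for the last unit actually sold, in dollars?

Equilibrium: 324 - 5p = 6p - 270, so 594 = 11p and p* = 54, q* = 54.
Since 51 < 54, the ceiling is binding.
At p = 51: qd = 324 - 5·51 = 69 and qs = 6·51 - 270 = 36.
Only 36 units reach the market. On the demand curve, the marginal buyer's willingness to pay at q = 36 is (324 - 36)/5 = 57.6.

57.6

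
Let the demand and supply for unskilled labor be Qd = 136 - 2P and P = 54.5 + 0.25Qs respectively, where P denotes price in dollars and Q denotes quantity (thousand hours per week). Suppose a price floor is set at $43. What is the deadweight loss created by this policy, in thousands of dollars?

Rearranging supply gives Qs = 4P - 218. In a free market, 136 - 2P = 4P - 218 gives the equilibrium P* = 59, Q* = 18.
The floor of 43 is below the equilibrium price 59, so it is not binding; the market clears at P* = 59, Q* = 18.
Since the control does not bind, no trades are prevented and deadweight loss is zero.

0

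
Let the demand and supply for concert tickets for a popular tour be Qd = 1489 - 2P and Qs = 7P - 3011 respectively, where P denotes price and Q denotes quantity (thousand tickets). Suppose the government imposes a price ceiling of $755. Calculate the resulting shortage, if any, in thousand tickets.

0

Setting quantity demanded equal to quantity supplied, 1489 - 2P = 7P - 3011, gives P* = 500 and Q* = 489.
Since 755 is above P* = 500, the ceiling does not bind and the free-market outcome prevails.
Since the control does not bind, there is no shortage.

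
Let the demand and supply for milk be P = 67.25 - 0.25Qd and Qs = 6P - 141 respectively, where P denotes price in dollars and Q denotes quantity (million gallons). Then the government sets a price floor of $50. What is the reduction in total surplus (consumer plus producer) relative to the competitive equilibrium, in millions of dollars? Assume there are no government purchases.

270

Rearranging demand gives Qd = 269 - 4P. Setting quantity demanded equal to quantity supplied, 269 - 4P = 6P - 141, gives P* = 41 and Q* = 105.
Because the floor (50) lies above the market-clearing price, it is binding.
At P = 50: Qd = 269 - 4·50 = 69 and Qs = 6·50 - 141 = 159.
Quantity traded falls to 69. At Q = 69 the demand price is (269 - 69)/4 = 50 and the supply price is (141 + 69)/6 = 35.
Deadweight loss = ½ · (50 - 35) · (105 - 69) = ½ · 15 · 36 = 270.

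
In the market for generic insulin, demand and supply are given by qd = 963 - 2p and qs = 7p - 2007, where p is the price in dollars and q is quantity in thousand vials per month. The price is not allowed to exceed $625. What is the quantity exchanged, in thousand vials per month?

Setting quantity demanded equal to quantity supplied, 963 - 2p = 7p - 2007, gives p* = 330 and q* = 303.
The ceiling of 625 is above the equilibrium price 330, so it is not binding; the market clears at p* = 330, q* = 303.

303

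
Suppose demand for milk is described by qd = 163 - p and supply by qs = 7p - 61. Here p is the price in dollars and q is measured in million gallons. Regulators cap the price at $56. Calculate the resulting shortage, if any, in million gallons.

0

Without the control the market clears where 163 - p = 7p - 61, i.e. p* = 28 and q* = 135.
Since 56 is above p* = 28, the ceiling does not bind and the free-market outcome prevails.
Since the control does not bind, there is no shortage.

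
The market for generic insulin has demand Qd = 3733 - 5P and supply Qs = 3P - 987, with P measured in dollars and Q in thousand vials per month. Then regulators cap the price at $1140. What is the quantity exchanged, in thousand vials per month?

In a free market, 3733 - 5P = 3P - 987 gives the equilibrium P* = 590, Q* = 783.
The ceiling of 1140 is above the equilibrium price 590, so it is not binding; the market clears at P* = 590, Q* = 783.

783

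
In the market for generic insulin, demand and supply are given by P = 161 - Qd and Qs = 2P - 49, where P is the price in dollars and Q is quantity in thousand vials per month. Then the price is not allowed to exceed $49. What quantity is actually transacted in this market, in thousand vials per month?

49

Rearranging demand gives Qd = 161 - P. In a free market, 161 - P = 2P - 49 gives the equilibrium P* = 70, Q* = 91.
Because the ceiling (49) lies below the market-clearing price, it is binding.
At P = 49: Qd = 161 - 49 = 112 and Qs = 2·49 - 49 = 49.
The quantity actually transacted is the short side, supply: 49.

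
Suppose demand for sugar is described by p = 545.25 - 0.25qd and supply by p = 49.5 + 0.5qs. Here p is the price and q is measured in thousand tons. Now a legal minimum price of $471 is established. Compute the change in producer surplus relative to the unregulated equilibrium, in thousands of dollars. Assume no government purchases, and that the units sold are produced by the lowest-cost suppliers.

-6097

Rearranging demand gives qd = 2181 - 4p; rearranging supply gives qs = 2p - 99. Without the control the market clears where 2181 - 4p = 2p - 99, i.e. p* = 380 and q* = 661.
The floor of 471 is above the equilibrium price 380, so it binds.
At p = 471: qd = 2181 - 4·471 = 297 and qs = 2·471 - 99 = 843.
Producer surplus without the control is ½ · (380 - 49.5) · 661 = 109230.25.
With the floor, 297 units are sold at 471. The supply price at q = 297 is 198, so PS = ½ · [(471 - 49.5) + (471 - 198)] · 297 = 103133.25.
Change in producer surplus = 103133.25 - 109230.25 = -6097.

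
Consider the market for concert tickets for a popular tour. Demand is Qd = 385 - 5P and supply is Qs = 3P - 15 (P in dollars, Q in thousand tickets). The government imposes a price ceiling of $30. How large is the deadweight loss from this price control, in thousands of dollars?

In a free market, 385 - 5P = 3P - 15 gives the equilibrium P* = 50, Q* = 135.
Because the ceiling (30) lies below the market-clearing price, it is binding.
At P = 30: Qd = 385 - 5·30 = 235 and Qs = 3·30 - 15 = 75.
Quantity traded falls to 75. At Q = 75 the demand price is (385 - 75)/5 = 62 and the supply price is (15 + 75)/3 = 30.
Deadweight loss = ½ · (62 - 30) · (135 - 75) = ½ · 32 · 60 = 960.

960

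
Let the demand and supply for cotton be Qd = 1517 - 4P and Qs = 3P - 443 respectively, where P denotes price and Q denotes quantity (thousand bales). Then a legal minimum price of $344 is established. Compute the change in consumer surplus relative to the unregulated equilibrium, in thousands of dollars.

Setting quantity demanded equal to quantity supplied, 1517 - 4P = 3P - 443, gives P* = 280 and Q* = 397.
The floor of 344 is above the equilibrium price 280, so it binds.
At P = 344: Qd = 1517 - 4·344 = 141 and Qs = 3·344 - 443 = 589.
Consumer surplus without the control is ½ · (379.25 - 280) · 397 = 19701.125.
With the floor, consumers buy 141 units at 344, so CS = ½ · (379.25 - 344) · 141 = 2485.125.
Change in consumer surplus = 2485.125 - 19701.125 = -17216.

-17216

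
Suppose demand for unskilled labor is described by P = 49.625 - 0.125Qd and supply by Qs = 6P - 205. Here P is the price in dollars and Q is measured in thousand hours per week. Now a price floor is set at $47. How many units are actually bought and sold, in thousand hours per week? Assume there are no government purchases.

Rearranging demand gives Qd = 397 - 8P. Setting quantity demanded equal to quantity supplied, 397 - 8P = 6P - 205, gives P* = 43 and Q* = 53.
The floor of 47 is above the equilibrium price 43, so it binds.
At P = 47: Qd = 397 - 8·47 = 21 and Qs = 6·47 - 205 = 77.
The quantity actually transacted is the short side, demand: 21.

21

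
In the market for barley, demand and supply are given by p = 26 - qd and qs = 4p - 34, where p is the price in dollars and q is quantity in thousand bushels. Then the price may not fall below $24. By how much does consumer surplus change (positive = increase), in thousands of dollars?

-96

Rearranging demand gives qd = 26 - p. In a free market, 26 - p = 4p - 34 gives the equilibrium p* = 12, q* = 14.
Because the floor (24) lies above the market-clearing price, it is binding.
At p = 24: qd = 26 - 24 = 2 and qs = 4·24 - 34 = 62.
Consumer surplus without the control is ½ · (26 - 12) · 14 = 98.
With the floor, consumers buy 2 units at 24, so CS = ½ · (26 - 24) · 2 = 2.
Change in consumer surplus = 2 - 98 = -96.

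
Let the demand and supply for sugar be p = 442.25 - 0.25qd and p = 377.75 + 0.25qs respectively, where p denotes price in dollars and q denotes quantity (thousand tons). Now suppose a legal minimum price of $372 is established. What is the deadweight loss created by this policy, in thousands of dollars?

Rearranging demand gives qd = 1769 - 4p; rearranging supply gives qs = 4p - 1511. Without the control the market clears where 1769 - 4p = 4p - 1511, i.e. p* = 410 and q* = 129.
The floor of 372 is below the equilibrium price 410, so it is not binding; the market clears at p* = 410, q* = 129.
Since the control does not bind, no trades are prevented and deadweight loss is zero.

0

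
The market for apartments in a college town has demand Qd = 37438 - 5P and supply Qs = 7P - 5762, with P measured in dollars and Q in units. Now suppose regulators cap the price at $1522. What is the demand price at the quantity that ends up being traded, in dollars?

6509.2

In a free market, 37438 - 5P = 7P - 5762 gives the equilibrium P* = 3600, Q* = 19438.
Since 1522 < 3600, the ceiling is binding.
At P = 1522: Qd = 37438 - 5·1522 = 29828 and Qs = 7·1522 - 5762 = 4892.
Only 4892 units reach the market. On the demand curve, the marginal buyer's willingness to pay at Q = 4892 is (37438 - 4892)/5 = 6509.2.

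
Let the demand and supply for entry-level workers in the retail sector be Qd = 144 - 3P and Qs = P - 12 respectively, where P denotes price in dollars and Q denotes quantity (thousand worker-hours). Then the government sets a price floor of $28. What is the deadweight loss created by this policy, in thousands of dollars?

0

Setting quantity demanded equal to quantity supplied, 144 - 3P = P - 12, gives P* = 39 and Q* = 27.
The floor of 28 is below the equilibrium price 39, so it is not binding; the market clears at P* = 39, Q* = 27.
Since the control does not bind, no trades are prevented and deadweight loss is zero.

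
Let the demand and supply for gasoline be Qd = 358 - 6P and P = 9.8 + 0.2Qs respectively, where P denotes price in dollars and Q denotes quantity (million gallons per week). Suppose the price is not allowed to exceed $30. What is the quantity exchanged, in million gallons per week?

101

Rearranging supply gives Qs = 5P - 49. In a free market, 358 - 6P = 5P - 49 gives the equilibrium P* = 37, Q* = 136.
Since 30 < 37, the ceiling is binding.
At P = 30: Qd = 358 - 6·30 = 178 and Qs = 5·30 - 49 = 101.
The quantity actually transacted is the short side, supply: 101.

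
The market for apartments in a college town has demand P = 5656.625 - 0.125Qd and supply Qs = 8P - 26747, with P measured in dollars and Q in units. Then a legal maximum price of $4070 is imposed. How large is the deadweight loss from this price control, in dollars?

1479200

Rearranging demand gives Qd = 45253 - 8P. Equilibrium: 45253 - 8P = 8P - 26747, so 72000 = 16P and P* = 4500, Q* = 9253.
The ceiling of 4070 is below the equilibrium price 4500, so it binds.
At P = 4070: Qd = 45253 - 8·4070 = 12693 and Qs = 8·4070 - 26747 = 5813.
Quantity traded falls to 5813. At Q = 5813 the demand price is (45253 - 5813)/8 = 4930 and the supply price is (26747 + 5813)/8 = 4070.
Deadweight loss = ½ · (4930 - 4070) · (9253 - 5813) = ½ · 860 · 3440 = 1479200.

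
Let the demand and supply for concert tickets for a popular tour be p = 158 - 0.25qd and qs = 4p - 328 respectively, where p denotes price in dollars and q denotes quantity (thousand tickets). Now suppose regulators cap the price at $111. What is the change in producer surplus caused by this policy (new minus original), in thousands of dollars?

-1206

Rearranging demand gives qd = 632 - 4p. In a free market, 632 - 4p = 4p - 328 gives the equilibrium p* = 120, q* = 152.
The ceiling of 111 is below the equilibrium price 120, so it binds.
At p = 111: qd = 632 - 4·111 = 188 and qs = 4·111 - 328 = 116.
Producer surplus without the control is ½ · (120 - 82) · 152 = 2888.
With the ceiling, producers sell 116 units at 111, so PS = ½ · (111 - 82) · 116 = 1682.
Change in producer surplus = 1682 - 2888 = -1206.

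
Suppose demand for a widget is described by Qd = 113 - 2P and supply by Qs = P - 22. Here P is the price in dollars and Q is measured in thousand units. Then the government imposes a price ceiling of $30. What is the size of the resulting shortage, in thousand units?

45

Without the control the market clears where 113 - 2P = P - 22, i.e. P* = 45 and Q* = 23.
The ceiling of 30 is below the equilibrium price 45, so it binds.
At P = 30: Qd = 113 - 2·30 = 53 and Qs = 30 - 22 = 8.
Shortage = Qd - Qs = 53 - 8 = 45.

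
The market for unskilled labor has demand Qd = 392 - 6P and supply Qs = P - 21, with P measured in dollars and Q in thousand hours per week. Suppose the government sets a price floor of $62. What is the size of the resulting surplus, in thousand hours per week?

Equilibrium: 392 - 6P = P - 21, so 413 = 7P and P* = 59, Q* = 38.
The floor of 62 is above the equilibrium price 59, so it binds.
At P = 62: Qd = 392 - 6·62 = 20 and Qs = 62 - 21 = 41.
Surplus = Qs - Qd = 41 - 20 = 21.

21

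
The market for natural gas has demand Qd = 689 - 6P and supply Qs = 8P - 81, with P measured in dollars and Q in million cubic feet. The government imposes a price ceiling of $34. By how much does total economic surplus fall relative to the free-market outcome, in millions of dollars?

Without the control the market clears where 689 - 6P = 8P - 81, i.e. P* = 55 and Q* = 359.
The ceiling of 34 is below the equilibrium price 55, so it binds.
At P = 34: Qd = 689 - 6·34 = 485 and Qs = 8·34 - 81 = 191.
Quantity traded falls to 191. At Q = 191 the demand price is (689 - 191)/6 = 83 and the supply price is (81 + 191)/8 = 34.
Deadweight loss = ½ · (83 - 34) · (359 - 191) = ½ · 49 · 168 = 4116.

4116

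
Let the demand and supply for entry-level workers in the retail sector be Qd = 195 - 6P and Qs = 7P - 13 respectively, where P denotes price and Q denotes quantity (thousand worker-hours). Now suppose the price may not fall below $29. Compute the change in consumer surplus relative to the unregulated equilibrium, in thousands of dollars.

-780

Without the control the market clears where 195 - 6P = 7P - 13, i.e. P* = 16 and Q* = 99.
The floor of 29 is above the equilibrium price 16, so it binds.
At P = 29: Qd = 195 - 6·29 = 21 and Qs = 7·29 - 13 = 190.
Consumer surplus without the control is ½ · (32.5 - 16) · 99 = 816.75.
With the floor, consumers buy 21 units at 29, so CS = ½ · (32.5 - 29) · 21 = 36.75.
Change in consumer surplus = 36.75 - 816.75 = -780.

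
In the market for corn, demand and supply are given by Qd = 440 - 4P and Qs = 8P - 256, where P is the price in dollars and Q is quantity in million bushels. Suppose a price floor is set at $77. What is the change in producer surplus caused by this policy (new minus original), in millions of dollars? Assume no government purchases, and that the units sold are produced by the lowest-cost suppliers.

In a free market, 440 - 4P = 8P - 256 gives the equilibrium P* = 58, Q* = 208.
The floor of 77 is above the equilibrium price 58, so it binds.
At P = 77: Qd = 440 - 4·77 = 132 and Qs = 8·77 - 256 = 360.
Producer surplus without the control is ½ · (58 - 32) · 208 = 2704.
With the floor, 132 units are sold at 77. The supply price at Q = 132 is 48.5, so PS = ½ · [(77 - 32) + (77 - 48.5)] · 132 = 4851.
Change in producer surplus = 4851 - 2704 = 2147.

2147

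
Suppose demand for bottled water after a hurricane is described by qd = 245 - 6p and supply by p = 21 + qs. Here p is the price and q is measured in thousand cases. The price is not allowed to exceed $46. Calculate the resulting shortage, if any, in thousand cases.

0

Rearranging supply gives qs = p - 21. In a free market, 245 - 6p = p - 21 gives the equilibrium p* = 38, q* = 17.
Since 46 is above p* = 38, the ceiling does not bind and the free-market outcome prevails.
Since the control does not bind, there is no shortage.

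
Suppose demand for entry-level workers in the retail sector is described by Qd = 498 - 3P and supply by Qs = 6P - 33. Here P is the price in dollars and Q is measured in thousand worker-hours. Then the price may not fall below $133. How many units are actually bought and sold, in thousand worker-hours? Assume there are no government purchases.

99

Equilibrium: 498 - 3P = 6P - 33, so 531 = 9P and P* = 59, Q* = 321.
Because the floor (133) lies above the market-clearing price, it is binding.
At P = 133: Qd = 498 - 3·133 = 99 and Qs = 6·133 - 33 = 765.
The quantity actually transacted is the short side, demand: 99.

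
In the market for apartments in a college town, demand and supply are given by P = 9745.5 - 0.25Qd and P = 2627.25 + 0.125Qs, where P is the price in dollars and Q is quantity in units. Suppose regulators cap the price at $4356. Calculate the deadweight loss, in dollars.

Rearranging demand gives Qd = 38982 - 4P; rearranging supply gives Qs = 8P - 21018. Equilibrium: 38982 - 4P = 8P - 21018, so 60000 = 12P and P* = 5000, Q* = 18982.
The ceiling of 4356 is below the equilibrium price 5000, so it binds.
At P = 4356: Qd = 38982 - 4·4356 = 21558 and Qs = 8·4356 - 21018 = 13830.
Quantity traded falls to 13830. At Q = 13830 the demand price is (38982 - 13830)/4 = 6288 and the supply price is (21018 + 13830)/8 = 4356.
Deadweight loss = ½ · (6288 - 4356) · (18982 - 13830) = ½ · 1932 · 5152 = 4976832.

4976832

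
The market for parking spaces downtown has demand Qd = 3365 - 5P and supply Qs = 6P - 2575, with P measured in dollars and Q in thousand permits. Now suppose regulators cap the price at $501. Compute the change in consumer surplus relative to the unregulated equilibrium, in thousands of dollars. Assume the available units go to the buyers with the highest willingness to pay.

Without the control the market clears where 3365 - 5P = 6P - 2575, i.e. P* = 540 and Q* = 665.
Because the ceiling (501) lies below the market-clearing price, it is binding.
At P = 501: Qd = 3365 - 5·501 = 860 and Qs = 6·501 - 2575 = 431.
Consumer surplus without the control is ½ · (673 - 540) · 665 = 44222.5.
With the ceiling, 431 units are sold at 501 (assume they go to the highest-value buyers). The demand price at Q = 431 is 586.8, so CS = ½ · [(673 - 501) + (586.8 - 501)] · 431 = 55555.9.
Change in consumer surplus = 55555.9 - 44222.5 = 11333.4.

11333.4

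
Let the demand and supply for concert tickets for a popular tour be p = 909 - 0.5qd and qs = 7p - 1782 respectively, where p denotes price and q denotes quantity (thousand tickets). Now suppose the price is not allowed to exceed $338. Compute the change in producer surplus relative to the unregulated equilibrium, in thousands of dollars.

Rearranging demand gives qd = 1818 - 2p. Setting quantity demanded equal to quantity supplied, 1818 - 2p = 7p - 1782, gives p* = 400 and q* = 1018.
Because the ceiling (338) lies below the market-clearing price, it is binding.
At p = 338: qd = 1818 - 2·338 = 1142 and qs = 7·338 - 1782 = 584.
Producer surplus without the control is ½ · (400 - 1782/7) · 1018 = 518162/7.
With the ceiling, producers sell 584 units at 338, so PS = ½ · (338 - 1782/7) · 584 = 170528/7.
Change in producer surplus = 170528/7 - 518162/7 = -49662.

-49662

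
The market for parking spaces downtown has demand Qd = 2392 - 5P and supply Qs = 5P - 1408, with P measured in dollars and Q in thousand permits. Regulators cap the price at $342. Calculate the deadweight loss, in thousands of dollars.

7220

Without the control the market clears where 2392 - 5P = 5P - 1408, i.e. P* = 380 and Q* = 492.
The ceiling of 342 is below the equilibrium price 380, so it binds.
At P = 342: Qd = 2392 - 5·342 = 682 and Qs = 5·342 - 1408 = 302.
Quantity traded falls to 302. At Q = 302 the demand price is (2392 - 302)/5 = 418 and the supply price is (1408 + 302)/5 = 342.
Deadweight loss = ½ · (418 - 342) · (492 - 302) = ½ · 76 · 190 = 7220.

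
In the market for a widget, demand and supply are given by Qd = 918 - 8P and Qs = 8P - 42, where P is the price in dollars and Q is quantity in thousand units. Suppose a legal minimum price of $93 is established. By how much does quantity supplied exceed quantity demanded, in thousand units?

528

Equilibrium: 918 - 8P = 8P - 42, so 960 = 16P and P* = 60, Q* = 438.
The floor of 93 is above the equilibrium price 60, so it binds.
At P = 93: Qd = 918 - 8·93 = 174 and Qs = 8·93 - 42 = 702.
Surplus = Qs - Qd = 702 - 174 = 528.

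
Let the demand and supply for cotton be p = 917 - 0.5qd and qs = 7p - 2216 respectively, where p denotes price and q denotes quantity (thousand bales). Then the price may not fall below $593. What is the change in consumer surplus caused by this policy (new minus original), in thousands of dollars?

-113113

Rearranging demand gives qd = 1834 - 2p. Setting quantity demanded equal to quantity supplied, 1834 - 2p = 7p - 2216, gives p* = 450 and q* = 934.
Because the floor (593) lies above the market-clearing price, it is binding.
At p = 593: qd = 1834 - 2·593 = 648 and qs = 7·593 - 2216 = 1935.
Consumer surplus without the control is ½ · (917 - 450) · 934 = 218089.
With the floor, consumers buy 648 units at 593, so CS = ½ · (917 - 593) · 648 = 104976.
Change in consumer surplus = 104976 - 218089 = -113113.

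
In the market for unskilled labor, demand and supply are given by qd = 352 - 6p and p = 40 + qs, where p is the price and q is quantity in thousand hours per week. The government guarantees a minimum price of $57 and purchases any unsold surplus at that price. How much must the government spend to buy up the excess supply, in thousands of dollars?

Rearranging supply gives qs = p - 40. In a free market, 352 - 6p = p - 40 gives the equilibrium p* = 56, q* = 16.
Because the floor (57) lies above the market-clearing price, it is binding.
At p = 57: qd = 352 - 6·57 = 10 and qs = 57 - 40 = 17.
Surplus = qs - qd = 7.
Government expenditure = surplus × support price = 7 × 57 = 399.

399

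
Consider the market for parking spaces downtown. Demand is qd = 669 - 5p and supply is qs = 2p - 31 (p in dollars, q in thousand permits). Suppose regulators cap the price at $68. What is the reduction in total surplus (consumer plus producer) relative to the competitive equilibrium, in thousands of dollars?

Without the control the market clears where 669 - 5p = 2p - 31, i.e. p* = 100 and q* = 169.
Because the ceiling (68) lies below the market-clearing price, it is binding.
At p = 68: qd = 669 - 5·68 = 329 and qs = 2·68 - 31 = 105.
Quantity traded falls to 105. At q = 105 the demand price is (669 - 105)/5 = 112.8 and the supply price is (31 + 105)/2 = 68.
Deadweight loss = ½ · (112.8 - 68) · (169 - 105) = ½ · 44.8 · 64 = 1433.6.

1433.6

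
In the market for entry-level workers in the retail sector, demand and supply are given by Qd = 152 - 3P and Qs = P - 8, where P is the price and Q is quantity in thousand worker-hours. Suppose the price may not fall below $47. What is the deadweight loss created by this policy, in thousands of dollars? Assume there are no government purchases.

Equilibrium: 152 - 3P = P - 8, so 160 = 4P and P* = 40, Q* = 32.
Because the floor (47) lies above the market-clearing price, it is binding.
At P = 47: Qd = 152 - 3·47 = 11 and Qs = 47 - 8 = 39.
Quantity traded falls to 11. At Q = 11 the demand price is (152 - 11)/3 = 47 and the supply price is 8 + 11 = 19.
Deadweight loss = ½ · (47 - 19) · (32 - 11) = ½ · 28 · 21 = 294.

294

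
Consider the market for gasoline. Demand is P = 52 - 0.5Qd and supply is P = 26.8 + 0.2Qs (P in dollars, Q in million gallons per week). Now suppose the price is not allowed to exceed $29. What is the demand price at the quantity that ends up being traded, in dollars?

Rearranging demand gives Qd = 104 - 2P; rearranging supply gives Qs = 5P - 134. In a free market, 104 - 2P = 5P - 134 gives the equilibrium P* = 34, Q* = 36.
Since 29 < 34, the ceiling is binding.
At P = 29: Qd = 104 - 2·29 = 46 and Qs = 5·29 - 134 = 11.
Only 11 units reach the market. On the demand curve, the marginal buyer's willingness to pay at Q = 11 is (104 - 11)/2 = 46.5.

46.5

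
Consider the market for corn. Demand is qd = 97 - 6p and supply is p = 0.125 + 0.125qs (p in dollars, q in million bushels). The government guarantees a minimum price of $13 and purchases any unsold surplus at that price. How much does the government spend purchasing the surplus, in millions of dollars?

Rearranging supply gives qs = 8p - 1. In a free market, 97 - 6p = 8p - 1 gives the equilibrium p* = 7, q* = 55.
The floor of 13 is above the equilibrium price 7, so it binds.
At p = 13: qd = 97 - 6·13 = 19 and qs = 8·13 - 1 = 103.
Surplus = qs - qd = 84.
Government expenditure = surplus × support price = 84 × 13 = 1092.

1092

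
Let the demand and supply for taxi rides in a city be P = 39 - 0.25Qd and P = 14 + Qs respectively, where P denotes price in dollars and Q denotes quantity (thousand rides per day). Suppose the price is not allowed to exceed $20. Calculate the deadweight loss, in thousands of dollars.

122.5

Rearranging demand gives Qd = 156 - 4P; rearranging supply gives Qs = P - 14. Setting quantity demanded equal to quantity supplied, 156 - 4P = P - 14, gives P* = 34 and Q* = 20.
The ceiling of 20 is below the equilibrium price 34, so it binds.
At P = 20: Qd = 156 - 4·20 = 76 and Qs = 20 - 14 = 6.
Quantity traded falls to 6. At Q = 6 the demand price is (156 - 6)/4 = 37.5 and the supply price is 14 + 6 = 20.
Deadweight loss = ½ · (37.5 - 20) · (20 - 6) = ½ · 17.5 · 14 = 122.5.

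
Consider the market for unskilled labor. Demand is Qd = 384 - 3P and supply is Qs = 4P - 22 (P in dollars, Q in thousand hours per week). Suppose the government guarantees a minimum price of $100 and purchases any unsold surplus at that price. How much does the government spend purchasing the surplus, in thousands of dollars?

In a free market, 384 - 3P = 4P - 22 gives the equilibrium P* = 58, Q* = 210.
Since 100 > 58, the floor is binding.
At P = 100: Qd = 384 - 3·100 = 84 and Qs = 4·100 - 22 = 378.
Surplus = Qs - Qd = 294.
Government expenditure = surplus × support price = 294 × 100 = 29400.

29400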